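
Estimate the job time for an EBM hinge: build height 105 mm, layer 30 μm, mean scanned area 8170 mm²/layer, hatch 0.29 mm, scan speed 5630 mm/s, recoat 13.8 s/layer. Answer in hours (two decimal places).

Number of layers: 105 / 0.03 → 3500 (rounded up).
Hatch length per layer: 8170 / 0.29 → 28172.4 mm.
Per-layer scan time = 28172.4 / 5630, so 5.004 s.
Time per layer: 5.004 + 13.8 → 18.804 s.
3500 layers × 18.804 s/layer = 65814 s, i.e. 18.28 hours.

18.28 hours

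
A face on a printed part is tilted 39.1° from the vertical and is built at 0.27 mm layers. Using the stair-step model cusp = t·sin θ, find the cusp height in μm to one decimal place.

170.3 μm

h_c = t·sin θ = 0.27 × 0.6307 = 0.170289 mm (170.3 μm).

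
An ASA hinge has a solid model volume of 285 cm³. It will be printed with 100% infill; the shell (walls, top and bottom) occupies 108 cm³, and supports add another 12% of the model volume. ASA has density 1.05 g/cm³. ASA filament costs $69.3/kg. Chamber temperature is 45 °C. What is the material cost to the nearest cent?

Volume inside the shell = 285 − 108 = 177 cm³.
Deposited infill = 1.00 × 177, so 177 cm³.
Support = 0.12 × 285, so 34.2 cm³.
Total extruded = 108 + 177 + 34.2 = 319.2 cm³.
Mass: 319.2 × 1.05 → 335.16 g.
At $69.3/kg: 335.16/1000 × 69.3 = $23.23.

$23.23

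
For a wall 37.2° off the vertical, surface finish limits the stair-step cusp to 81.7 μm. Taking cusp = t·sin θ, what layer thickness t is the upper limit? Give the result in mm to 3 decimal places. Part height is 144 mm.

0.135 mm

Layer height = cusp / sin(37.2°) = 0.0817 / 0.6046 = 0.135 mm.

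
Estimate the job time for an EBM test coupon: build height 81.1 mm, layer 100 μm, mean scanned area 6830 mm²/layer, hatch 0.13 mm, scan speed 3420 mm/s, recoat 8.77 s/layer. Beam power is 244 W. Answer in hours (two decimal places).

5.44 hours

Layers = ⌈81.1/0.1⌉ = 811.
Hatch length per layer = 6830 / 0.13, so 52538.5 mm.
Per-layer scan time = 52538.5 / 3420, so 15.3621 s.
Time per layer = 15.3621 + 8.77, so 24.1321 s.
Build time = 811 × 24.1321 = 19571.1331 s = 5.44 hours.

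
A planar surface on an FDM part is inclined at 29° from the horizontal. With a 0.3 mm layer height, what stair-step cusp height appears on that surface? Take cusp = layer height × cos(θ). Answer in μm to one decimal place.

262.4 μm

Cusp = layer height × cos(29°) = 0.3 × 0.8746 = 0.26238 mm = 262.4 μm.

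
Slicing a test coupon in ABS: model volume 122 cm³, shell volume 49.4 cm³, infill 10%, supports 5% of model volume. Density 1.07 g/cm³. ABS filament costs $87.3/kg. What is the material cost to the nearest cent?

Infill region = 122 − 49.4 = 72.6 cm³.
Deposited infill = 0.10 × 72.6, so 7.26 cm³.
Support = 0.05 × 122 = 6.1 cm³.
Deposited volume: 49.4 + 7.26 + 6.1 → 62.76 cm³.
Mass = 62.76 × 1.07 = 67.1532 g.
At $87.3/kg: 67.1532/1000 × 87.3 = $5.86.

$5.86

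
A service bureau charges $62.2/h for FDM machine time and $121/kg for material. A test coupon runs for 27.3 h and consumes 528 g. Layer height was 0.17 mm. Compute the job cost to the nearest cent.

Machine cost: 62.2 × 27.3 → $1698.06.
Material cost: 121 × 528/1000 → $63.888.
Job cost: 1698.06 + 63.888 = 1761.948 ≈ $1761.95.

$1761.95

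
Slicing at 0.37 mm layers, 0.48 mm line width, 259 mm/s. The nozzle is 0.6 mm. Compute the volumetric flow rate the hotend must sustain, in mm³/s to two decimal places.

A: 0.37 × 0.48 → 0.1776 mm².
Q = v·A = 259 × 0.1776 = 46.00 mm³/s.

46.00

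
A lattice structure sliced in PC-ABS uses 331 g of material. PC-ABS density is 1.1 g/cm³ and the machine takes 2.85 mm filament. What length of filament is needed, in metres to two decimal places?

Extruded volume: 331/1.1 = 300.9091 cm³ (300909.1 mm³).
A = π r² = π × 1.425² = 6.3794 mm².
L = V/A = 300909.1/6.3794 = 47168.87 mm → 47.17 m.

47.17 m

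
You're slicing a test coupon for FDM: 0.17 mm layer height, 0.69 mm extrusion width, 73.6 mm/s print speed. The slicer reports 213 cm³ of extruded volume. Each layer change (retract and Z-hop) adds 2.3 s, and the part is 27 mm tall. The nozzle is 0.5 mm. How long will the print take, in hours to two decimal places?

Bead cross-section = 0.17 × 0.69 = 0.1173 mm².
Toolpath length = 213 cm³ / 0.1173 mm² = 213000 / 0.1173 = 1815856.8 mm.
Time extruding: 1815856.8 / 73.6 → 24672 s.
Layer count = ceil(27 / 0.17) = 159.
Z-hop total = 159 × 2.3, so 365.7 s.
Altogether 24672 + 365.7 = 25037.7 s, i.e. 6.95 hours.

6.95 hours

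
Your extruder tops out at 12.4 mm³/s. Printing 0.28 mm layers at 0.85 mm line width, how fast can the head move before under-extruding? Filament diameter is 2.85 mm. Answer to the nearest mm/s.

Bead cross-section: 0.28 × 0.85 → 0.238 mm².
v_max = Q/A = 12.4/0.238 = 52.10 mm/s → 52 mm/s.

52 mm/s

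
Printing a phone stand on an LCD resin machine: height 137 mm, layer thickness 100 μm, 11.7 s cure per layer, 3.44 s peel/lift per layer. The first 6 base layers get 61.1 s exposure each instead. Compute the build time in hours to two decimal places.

Number of layers: 137 / 0.1 → 1370 (rounded up).
Burn-in layers: 6 × (61.1 + 3.44) → 387.24 s.
Regular layers = 1364 × (11.7 + 3.44) = 20650.96 s.
Sum: 387.24 + 20650.96 = 21038.2 s → 5.84 hours.

5.84 hours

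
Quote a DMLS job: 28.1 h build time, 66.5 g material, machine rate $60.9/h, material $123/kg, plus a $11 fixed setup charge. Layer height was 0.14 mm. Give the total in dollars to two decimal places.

$1730.47

Machine cost = 60.9 × 28.1, so $1711.29.
Material cost = 123 × 66.5/1000, so $8.1795.
Adding setup: 1711.29 + 8.1795 + 11 → 1730.4695 ≈ $1730.47.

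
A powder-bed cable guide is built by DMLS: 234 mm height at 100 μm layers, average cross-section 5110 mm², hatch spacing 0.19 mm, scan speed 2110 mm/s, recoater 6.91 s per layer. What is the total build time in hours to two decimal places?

12.78 hours

Number of layers: 234 / 0.1 → 2340 (rounded up).
Per-layer scan distance: 5110 / 0.19 → 26894.7 mm.
Laser time per layer: 26894.7 / 2110 → 12.7463 s.
Per-layer time: 12.7463 + 6.91 → 19.6563 s.
Total: 2340 × 19.6563 s = 45995.742 s → 12.78 hours.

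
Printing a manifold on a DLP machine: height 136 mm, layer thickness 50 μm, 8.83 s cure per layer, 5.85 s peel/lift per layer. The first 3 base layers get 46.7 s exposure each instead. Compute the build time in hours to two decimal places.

11.12 hours

Number of layers: 136 / 0.05 → 2720 (rounded up).
Burn-in layers: 3 × (46.7 + 5.85) → 157.65 s.
Regular layers = 2717 × (8.83 + 5.85) = 39885.56 s.
Sum: 157.65 + 39885.56 = 40043.21 s → 11.12 hours.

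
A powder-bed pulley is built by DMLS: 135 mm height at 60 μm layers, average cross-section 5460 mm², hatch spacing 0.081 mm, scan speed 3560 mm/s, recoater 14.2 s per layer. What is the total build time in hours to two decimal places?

Number of layers: 135 / 0.06 → 2250 (rounded up).
Scan path per layer: 5460 / 0.081 → 67407.4 mm.
Scan time per layer = 67407.4 / 3560, so 18.9347 s.
Per-layer time = 18.9347 + 14.2 = 33.1347 s.
Total: 2250 × 33.1347 s = 74553.075 s → 20.71 hours.

20.71 hours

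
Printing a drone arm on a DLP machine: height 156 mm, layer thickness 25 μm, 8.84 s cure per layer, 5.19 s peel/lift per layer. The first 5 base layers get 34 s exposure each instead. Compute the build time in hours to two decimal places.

Layers = ⌈156/0.025⌉ = 6240.
Base layers = 5 × (34 + 5.19) = 195.95 s.
Normal layers = 6235 × (8.84 + 5.19), so 87477.05 s.
Total = 195.95 + 87477.05 = 87673 s = 24.35 hours.

24.35 hours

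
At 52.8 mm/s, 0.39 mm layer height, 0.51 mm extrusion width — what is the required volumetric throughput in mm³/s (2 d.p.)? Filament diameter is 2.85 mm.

Extrusion cross-section = 0.39 × 0.51 = 0.1989 mm².
Volumetric flow = 52.8 × 0.1989 = 10.50 mm³/s.

10.50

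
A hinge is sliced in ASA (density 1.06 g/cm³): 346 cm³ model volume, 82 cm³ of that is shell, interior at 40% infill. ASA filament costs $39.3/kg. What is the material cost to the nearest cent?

Infill region = 346 − 82, so 264 cm³.
Infill volume = 0.40 × 264, so 105.6 cm³.
Deposited volume: 82 + 105.6 → 187.6 cm³.
Mass = 187.6 × 1.06 = 198.856 g.
Cost = 198.856 g / 1000 × $39.3/kg = $7.82.

$7.82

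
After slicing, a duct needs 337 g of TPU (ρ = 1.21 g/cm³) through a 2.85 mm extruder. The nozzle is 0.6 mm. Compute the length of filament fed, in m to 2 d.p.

43.66 m

Extruded volume: 337/1.21 = 278.5124 cm³ (278512.4 mm³).
Filament cross-section = π × (2.85/2)² = 6.3794 mm².
Length = 278512.4 / 6.3794 = 43658.09 mm = 43.66 m.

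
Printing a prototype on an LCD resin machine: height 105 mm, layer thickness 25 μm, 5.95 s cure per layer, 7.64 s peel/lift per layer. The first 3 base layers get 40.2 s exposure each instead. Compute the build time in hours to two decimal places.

Layer count = ceil(105 / 0.025) = 4200.
Bottom layers = 3 × (40.2 + 7.64), so 143.52 s.
Regular layers: 4197 × (5.95 + 7.64) → 57037.23 s.
Total = 143.52 + 57037.23 = 57180.75 s = 15.88 hours.

15.88 hours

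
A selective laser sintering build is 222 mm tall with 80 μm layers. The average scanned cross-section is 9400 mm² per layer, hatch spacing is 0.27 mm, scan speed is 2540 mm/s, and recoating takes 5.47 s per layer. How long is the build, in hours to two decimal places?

14.78 hours

Layer count = ceil(222 / 0.08) = 2775.
Per-layer scan distance = 9400 / 0.27 = 34814.8 mm.
Scan time per layer = 34814.8 / 2540 = 13.7066 s.
Per-layer time: 13.7066 + 5.47 → 19.1766 s.
Total: 2775 × 19.1766 s = 53215.065 s → 14.78 hours.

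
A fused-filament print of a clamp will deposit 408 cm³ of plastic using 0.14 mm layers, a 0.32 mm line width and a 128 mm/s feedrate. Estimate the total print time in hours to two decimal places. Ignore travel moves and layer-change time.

19.76 hours

Line area: 0.14 × 0.32 → 0.0448 mm².
Total extruded path = 408000/0.0448 = 9107142.9 mm.
Print-move time: 9107142.9 / 128 → 71149.6 s.
71149.6 s = 19.76 hours.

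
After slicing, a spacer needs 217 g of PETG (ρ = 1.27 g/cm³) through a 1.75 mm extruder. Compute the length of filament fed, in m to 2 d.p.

Extruded volume: 217/1.27 = 170.8661 cm³ (170866.1 mm³).
A = π r² = π × 0.875² = 2.4053 mm².
Length = 170866.1 / 2.4053 = 71037.33 mm = 71.04 m.

71.04 m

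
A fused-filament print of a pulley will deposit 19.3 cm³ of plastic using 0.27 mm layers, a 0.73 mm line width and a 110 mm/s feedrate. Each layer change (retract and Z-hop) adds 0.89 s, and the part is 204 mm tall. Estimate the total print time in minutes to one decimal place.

26.1 minutes

Line area: 0.27 × 0.73 → 0.1971 mm².
Toolpath length = 19.3 cm³ / 0.1971 mm² = 19300 / 0.1971 = 97919.8 mm.
Extrusion time = 97919.8 / 110, so 890.2 s.
Number of layers: 204 / 0.27 → 756 (rounded up).
Non-print overhead = 756 × 0.89, so 672.84 s.
Altogether 890.2 + 672.84 = 1563.04 s, i.e. 26.1 minutes.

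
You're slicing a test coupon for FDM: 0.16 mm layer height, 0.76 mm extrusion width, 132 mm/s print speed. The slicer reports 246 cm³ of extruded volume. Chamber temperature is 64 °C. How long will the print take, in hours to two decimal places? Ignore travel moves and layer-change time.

4.26 hours

Extrusion cross-section: 0.16 × 0.76 → 0.1216 mm².
Path length: 246000 mm³ / 0.1216 mm² → 2023026.3 mm.
Extrusion time: 2023026.3 / 132 → 15326 s.
15326 s = 4.26 hours.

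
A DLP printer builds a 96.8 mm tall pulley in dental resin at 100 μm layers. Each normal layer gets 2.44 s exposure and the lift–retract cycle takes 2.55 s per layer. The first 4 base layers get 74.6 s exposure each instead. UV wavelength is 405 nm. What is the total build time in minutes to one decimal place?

85.3 minutes

Number of layers: 96.8 / 0.1 → 968 (rounded up).
Bottom layers: 4 × (74.6 + 2.55) → 308.6 s.
Regular layers: 964 × (2.44 + 2.55) → 4810.36 s.
Sum: 308.6 + 4810.36 = 5118.96 s → 85.3 minutes.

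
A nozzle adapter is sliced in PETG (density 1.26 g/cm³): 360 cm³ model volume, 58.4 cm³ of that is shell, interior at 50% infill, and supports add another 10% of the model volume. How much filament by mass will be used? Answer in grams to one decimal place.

309.0 g

Infill region: 360 − 58.4 → 301.6 cm³.
Deposited infill = 0.50 × 301.6, so 150.8 cm³.
Support: 0.10 × 360 → 36 cm³.
Total extruded = 58.4 + 150.8 + 36, so 245.2 cm³.
Mass: 245.2 × 1.26 → 308.952 g.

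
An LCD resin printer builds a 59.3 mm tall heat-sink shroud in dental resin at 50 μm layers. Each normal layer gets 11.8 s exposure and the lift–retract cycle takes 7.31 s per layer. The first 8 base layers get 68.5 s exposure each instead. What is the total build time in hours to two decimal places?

Number of layers: 59.3 / 0.05 → 1186 (rounded up).
Bottom layers: 8 × (68.5 + 7.31) → 606.48 s.
Remaining layers = 1178 × (11.8 + 7.31) = 22511.58 s.
Sum: 606.48 + 22511.58 = 23118.06 s → 6.42 hours.

6.42 hours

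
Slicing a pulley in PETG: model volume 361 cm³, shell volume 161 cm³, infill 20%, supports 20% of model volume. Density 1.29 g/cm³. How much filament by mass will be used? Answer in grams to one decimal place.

Volume inside the shell = 361 − 161, so 200 cm³.
Deposited infill = 0.20 × 200 = 40 cm³.
Support: 0.20 × 361 → 72.2 cm³.
Deposited volume = 161 + 40 + 72.2 = 273.2 cm³.
Mass: 273.2 × 1.29 → 352.428 g.

352.4 g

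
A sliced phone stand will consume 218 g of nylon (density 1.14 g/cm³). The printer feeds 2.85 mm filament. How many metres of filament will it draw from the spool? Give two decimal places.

29.98 m

Extruded volume: 218/1.14 = 191.2281 cm³ (191228.1 mm³).
Filament cross-section = π × (2.85/2)² = 6.3794 mm².
Length = 191228.1 / 6.3794 = 29975.88 mm = 29.98 m.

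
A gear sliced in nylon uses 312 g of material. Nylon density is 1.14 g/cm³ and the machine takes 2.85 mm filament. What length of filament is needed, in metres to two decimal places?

42.90 m

Extruded volume: 312/1.14 = 273.6842 cm³ (273684.2 mm³).
Cross-section of 2.85 mm filament: π·(2.85/2)² = 6.3794 mm².
L = V/A = 273684.2/6.3794 = 42901.24 mm → 42.90 m.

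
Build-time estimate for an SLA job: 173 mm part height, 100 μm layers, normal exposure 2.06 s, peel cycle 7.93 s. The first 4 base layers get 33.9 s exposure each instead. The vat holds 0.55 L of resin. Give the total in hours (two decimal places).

Number of layers: 173 / 0.1 → 1730 (rounded up).
Bottom layers = 4 × (33.9 + 7.93) = 167.32 s.
Normal layers = 1726 × (2.06 + 7.93), so 17242.74 s.
Sum: 167.32 + 17242.74 = 17410.06 s → 4.84 hours.

4.84 hours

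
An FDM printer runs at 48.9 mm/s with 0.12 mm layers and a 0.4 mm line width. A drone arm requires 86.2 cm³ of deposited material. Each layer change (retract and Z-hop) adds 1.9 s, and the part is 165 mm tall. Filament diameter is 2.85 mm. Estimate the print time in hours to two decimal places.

Line area = 0.12 × 0.4 = 0.048 mm².
Path length: 86200 mm³ / 0.048 mm² → 1795833.3 mm.
Print-move time: 1795833.3 / 48.9 → 36724.6 s.
Number of layers: 165 / 0.12 → 1375 (rounded up).
Non-print overhead: 1375 × 1.9 → 2612.5 s.
Altogether 36724.6 + 2612.5 = 39337.1 s, i.e. 10.93 hours.

10.93 hours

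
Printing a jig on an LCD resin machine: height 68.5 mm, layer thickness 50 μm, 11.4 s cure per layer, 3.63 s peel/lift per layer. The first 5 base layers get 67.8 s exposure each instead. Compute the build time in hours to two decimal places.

5.80 hours

Number of layers: 68.5 / 0.05 → 1370 (rounded up).
Burn-in layers: 5 × (67.8 + 3.63) → 357.15 s.
Normal layers = 1365 × (11.4 + 3.63), so 20515.95 s.
Sum: 357.15 + 20515.95 = 20873.1 s → 5.80 hours.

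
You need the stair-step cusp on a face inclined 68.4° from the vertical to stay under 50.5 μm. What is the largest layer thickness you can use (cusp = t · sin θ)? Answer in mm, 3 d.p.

0.054 mm

Layer height = cusp / sin(68.4°) = 0.0505 / 0.9298 = 0.054 mm.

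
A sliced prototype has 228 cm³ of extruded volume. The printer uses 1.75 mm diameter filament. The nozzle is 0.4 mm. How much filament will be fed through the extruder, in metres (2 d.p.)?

94.79 m

Filament cross-section = π × (1.75/2)² = 2.4053 mm².
Length = 228 cm³ / 2.4053 mm² = 228000 / 2.4053 = 94790.67 mm = 94.79 m.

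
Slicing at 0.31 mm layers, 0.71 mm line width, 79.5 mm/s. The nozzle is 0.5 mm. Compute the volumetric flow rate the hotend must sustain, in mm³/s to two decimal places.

Extrusion cross-section = 0.31 × 0.71, so 0.2201 mm².
Volumetric flow = 79.5 × 0.2201 = 17.50 mm³/s.

17.50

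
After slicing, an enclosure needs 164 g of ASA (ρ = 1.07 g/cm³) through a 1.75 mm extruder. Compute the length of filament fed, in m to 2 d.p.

Volume = 164 g / 1.07 g·cm⁻³ = 153.271 cm³ = 153271 mm³.
Filament cross-section = π × (1.75/2)² = 2.4053 mm².
L = V/A = 153271/2.4053 = 63722.2 mm → 63.72 m.

63.72 m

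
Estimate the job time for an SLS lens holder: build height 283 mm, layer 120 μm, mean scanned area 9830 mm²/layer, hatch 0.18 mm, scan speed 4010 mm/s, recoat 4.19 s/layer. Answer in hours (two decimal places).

11.67 hours

Number of layers: 283 / 0.12 → 2359 (rounded up).
Hatch length per layer: 9830 / 0.18 → 54611.1 mm.
Laser time per layer = 54611.1 / 4010, so 13.6187 s.
Layer cycle = 13.6187 + 4.19, so 17.8087 s.
2359 layers × 17.8087 s/layer = 42010.7233 s, i.e. 11.67 hours.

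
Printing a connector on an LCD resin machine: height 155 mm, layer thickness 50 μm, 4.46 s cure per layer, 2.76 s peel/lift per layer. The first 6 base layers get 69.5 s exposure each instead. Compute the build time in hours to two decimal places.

6.33 hours

Layer count = ceil(155 / 0.05) = 3100.
Bottom layers = 6 × (69.5 + 2.76) = 433.56 s.
Regular layers: 3094 × (4.46 + 2.76) → 22338.68 s.
Sum: 433.56 + 22338.68 = 22772.24 s → 6.33 hours.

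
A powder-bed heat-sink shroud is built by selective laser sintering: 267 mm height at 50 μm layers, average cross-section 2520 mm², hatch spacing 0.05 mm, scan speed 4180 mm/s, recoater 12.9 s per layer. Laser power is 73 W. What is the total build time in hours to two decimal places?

37.02 hours

Layer count = ceil(267 / 0.05) = 5340.
Scan path per layer = 2520 / 0.05, so 50400 mm.
Laser time per layer = 50400 / 4180 = 12.0574 s.
Layer cycle: 12.0574 + 12.9 → 24.9574 s.
Total: 5340 × 24.9574 s = 133272.516 s → 37.02 hours.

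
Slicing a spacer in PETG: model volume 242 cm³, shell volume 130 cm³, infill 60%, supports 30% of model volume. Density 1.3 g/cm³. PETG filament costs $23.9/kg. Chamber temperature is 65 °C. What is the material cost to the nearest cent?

Interior volume = 242 − 130, so 112 cm³.
Infill deposited = 0.60 × 112, so 67.2 cm³.
Support: 0.30 × 242 → 72.6 cm³.
Total printed volume = 130 + 67.2 + 72.6 = 269.8 cm³.
Mass = 269.8 × 1.3 = 350.74 g.
Cost = 350.74 g / 1000 × $23.9/kg = $8.38.

$8.38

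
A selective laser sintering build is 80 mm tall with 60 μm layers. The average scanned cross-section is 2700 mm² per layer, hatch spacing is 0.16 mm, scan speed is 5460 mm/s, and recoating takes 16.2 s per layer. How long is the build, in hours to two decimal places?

7.15 hours

Layers = ⌈80/0.06⌉ = 1334.
Per-layer scan distance = 2700 / 0.16 = 16875 mm.
Laser time per layer = 16875 / 5460 = 3.0907 s.
Per-layer time: 3.0907 + 16.2 → 19.2907 s.
Total: 1334 × 19.2907 s = 25733.7938 s → 7.15 hours.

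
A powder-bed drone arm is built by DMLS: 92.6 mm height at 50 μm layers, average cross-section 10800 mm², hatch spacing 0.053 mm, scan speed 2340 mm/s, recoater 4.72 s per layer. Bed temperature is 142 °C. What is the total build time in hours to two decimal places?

Layers = ⌈92.6/0.05⌉ = 1852.
Per-layer scan distance: 10800 / 0.053 → 203773.6 mm.
Per-layer scan time = 203773.6 / 2340, so 87.0827 s.
Layer cycle: 87.0827 + 4.72 → 91.8027 s.
Total: 1852 × 91.8027 s = 170018.6004 s → 47.23 hours.

47.23 hours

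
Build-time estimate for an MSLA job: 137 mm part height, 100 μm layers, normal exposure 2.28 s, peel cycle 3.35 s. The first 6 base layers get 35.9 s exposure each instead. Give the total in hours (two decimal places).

Number of layers: 137 / 0.1 → 1370 (rounded up).
Base layers: 6 × (35.9 + 3.35) → 235.5 s.
Normal layers = 1364 × (2.28 + 3.35), so 7679.32 s.
Sum: 235.5 + 7679.32 = 7914.82 s → 2.20 hours.

2.20 hours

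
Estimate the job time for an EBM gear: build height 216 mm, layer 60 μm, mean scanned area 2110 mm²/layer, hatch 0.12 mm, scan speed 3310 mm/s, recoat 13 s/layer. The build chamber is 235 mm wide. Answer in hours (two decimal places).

Number of layers: 216 / 0.06 → 3600 (rounded up).
Scan path per layer = 2110 / 0.12 = 17583.3 mm.
Per-layer scan time = 17583.3 / 3310 = 5.3122 s.
Per-layer time: 5.3122 + 13 → 18.3122 s.
Total: 3600 × 18.3122 s = 65923.92 s → 18.31 hours.

18.31 hours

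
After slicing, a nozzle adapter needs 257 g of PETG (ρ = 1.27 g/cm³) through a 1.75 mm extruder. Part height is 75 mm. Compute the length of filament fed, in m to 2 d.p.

Extruded volume: 257/1.27 = 202.3622 cm³ (202362.2 mm³).
Filament cross-section = π × (1.75/2)² = 2.4053 mm².
Length = 202362.2 / 2.4053 = 84131.79 mm = 84.13 m.

84.13 m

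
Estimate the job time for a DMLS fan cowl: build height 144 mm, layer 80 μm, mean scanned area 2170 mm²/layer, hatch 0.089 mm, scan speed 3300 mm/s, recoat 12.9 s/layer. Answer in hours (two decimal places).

10.14 hours

Number of layers: 144 / 0.08 → 1800 (rounded up).
Scan path per layer = 2170 / 0.089 = 24382 mm.
Per-layer scan time: 24382 / 3300 → 7.3885 s.
Time per layer = 7.3885 + 12.9, so 20.2885 s.
Build time = 1800 × 20.2885 = 36519.3 s = 10.14 hours.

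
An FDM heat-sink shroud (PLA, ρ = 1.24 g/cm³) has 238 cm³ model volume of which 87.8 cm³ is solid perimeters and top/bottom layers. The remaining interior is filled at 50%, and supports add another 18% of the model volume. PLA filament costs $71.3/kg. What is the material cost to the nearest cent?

$18.19

Volume inside the shell: 238 − 87.8 → 150.2 cm³.
Deposited infill = 0.50 × 150.2 = 75.1 cm³.
Support = 0.18 × 238 = 42.84 cm³.
Total extruded: 87.8 + 75.1 + 42.84 → 205.74 cm³.
Mass: 205.74 × 1.24 → 255.1176 g.
At $71.3/kg: 255.1176/1000 × 71.3 = $18.19.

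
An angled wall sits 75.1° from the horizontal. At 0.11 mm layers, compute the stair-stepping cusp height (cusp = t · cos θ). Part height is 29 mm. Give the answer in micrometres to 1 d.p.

Cusp = layer height × cos(75.1°) = 0.11 × 0.2571 = 0.028281 mm = 28.3 μm.

28.3 μm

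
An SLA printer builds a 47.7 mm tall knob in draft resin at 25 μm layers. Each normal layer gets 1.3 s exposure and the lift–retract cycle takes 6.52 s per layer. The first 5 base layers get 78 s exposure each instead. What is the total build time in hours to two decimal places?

4.25 hours

Number of layers: 47.7 / 0.025 → 1908 (rounded up).
Burn-in layers = 5 × (78 + 6.52) = 422.6 s.
Remaining layers = 1903 × (1.3 + 6.52) = 14881.46 s.
Total = 422.6 + 14881.46 = 15304.06 s = 4.25 hours.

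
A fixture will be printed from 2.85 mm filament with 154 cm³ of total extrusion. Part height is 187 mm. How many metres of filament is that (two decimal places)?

24.14 m

A = π r² = π × 1.425² = 6.3794 mm².
Length = 154 cm³ / 6.3794 mm² = 154000 / 6.3794 = 24140.2 mm = 24.14 m.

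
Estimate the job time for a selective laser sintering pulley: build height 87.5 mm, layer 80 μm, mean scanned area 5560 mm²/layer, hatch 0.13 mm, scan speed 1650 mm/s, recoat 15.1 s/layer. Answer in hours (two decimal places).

12.47 hours

Layer count = ceil(87.5 / 0.08) = 1094.
Scan path per layer = 5560 / 0.13, so 42769.2 mm.
Laser time per layer = 42769.2 / 1650 = 25.9207 s.
Layer cycle = 25.9207 + 15.1, so 41.0207 s.
Total: 1094 × 41.0207 s = 44876.6458 s → 12.47 hours.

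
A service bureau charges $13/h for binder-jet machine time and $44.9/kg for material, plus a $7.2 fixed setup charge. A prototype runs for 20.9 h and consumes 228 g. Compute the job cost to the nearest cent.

Machine cost: 13 × 20.9 → $271.70.
Material charge = 44.9 × 228/1000, so $10.2372.
Total = 271.70 + 10.2372 + 7.2 = 289.1372 ≈ $289.14.

$289.14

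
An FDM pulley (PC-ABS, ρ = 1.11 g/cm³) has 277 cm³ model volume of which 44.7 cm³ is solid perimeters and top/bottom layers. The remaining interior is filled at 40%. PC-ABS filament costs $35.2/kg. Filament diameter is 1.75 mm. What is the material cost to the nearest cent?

$5.38

Infill region: 277 − 44.7 → 232.3 cm³.
Infill volume: 0.40 × 232.3 → 92.92 cm³.
Total printed volume = 44.7 + 92.92, so 137.62 cm³.
Mass: 137.62 × 1.11 → 152.7582 g.
At $35.2/kg: 152.7582/1000 × 35.2 = $5.38.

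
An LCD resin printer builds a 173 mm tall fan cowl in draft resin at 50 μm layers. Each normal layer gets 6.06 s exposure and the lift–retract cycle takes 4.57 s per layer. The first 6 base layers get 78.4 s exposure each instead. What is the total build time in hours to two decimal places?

Number of layers: 173 / 0.05 → 3460 (rounded up).
Base layers = 6 × (78.4 + 4.57) = 497.82 s.
Normal layers: 3454 × (6.06 + 4.57) → 36716.02 s.
Total = 497.82 + 36716.02 = 37213.84 s = 10.34 hours.

10.34 hours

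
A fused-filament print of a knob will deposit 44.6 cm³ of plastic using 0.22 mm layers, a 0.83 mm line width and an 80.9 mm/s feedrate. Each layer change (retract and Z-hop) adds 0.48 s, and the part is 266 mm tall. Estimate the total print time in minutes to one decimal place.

Extrusion cross-section = 0.22 × 0.83 = 0.1826 mm².
Total extruded path = 44600/0.1826 = 244249.7 mm.
Time extruding = 244249.7 / 80.9 = 3019.2 s.
Layers = ⌈266/0.22⌉ = 1210.
Non-print overhead: 1210 × 0.48 → 580.8 s.
Altogether 3019.2 + 580.8 = 3600 s, i.e. 60.0 minutes.

60.0 minutes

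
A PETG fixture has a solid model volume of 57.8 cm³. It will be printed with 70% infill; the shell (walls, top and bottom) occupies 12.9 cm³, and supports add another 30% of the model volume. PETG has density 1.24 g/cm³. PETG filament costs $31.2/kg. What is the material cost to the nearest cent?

$2.39

Volume inside the shell: 57.8 − 12.9 → 44.9 cm³.
Infill volume = 0.70 × 44.9 = 31.43 cm³.
Support: 0.30 × 57.8 → 17.34 cm³.
Deposited volume = 12.9 + 31.43 + 17.34 = 61.67 cm³.
Mass: 61.67 × 1.24 → 76.4708 g.
At $31.2/kg: 76.4708/1000 × 31.2 = $2.39.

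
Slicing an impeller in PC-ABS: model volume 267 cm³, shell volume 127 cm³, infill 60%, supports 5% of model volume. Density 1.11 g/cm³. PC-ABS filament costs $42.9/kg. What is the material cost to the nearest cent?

$10.68

Infill region = 267 − 127 = 140 cm³.
Infill deposited = 0.60 × 140, so 84 cm³.
Support = 0.05 × 267, so 13.35 cm³.
Total printed volume: 127 + 84 + 13.35 → 224.35 cm³.
Mass = 224.35 × 1.11 = 249.0285 g.
At $42.9/kg: 249.0285/1000 × 42.9 = $10.68.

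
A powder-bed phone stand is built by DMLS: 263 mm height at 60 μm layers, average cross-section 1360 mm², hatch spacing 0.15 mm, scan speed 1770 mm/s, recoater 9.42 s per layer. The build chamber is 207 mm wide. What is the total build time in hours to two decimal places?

Number of layers: 263 / 0.06 → 4384 (rounded up).
Scan path per layer = 1360 / 0.15, so 9066.7 mm.
Laser time per layer = 9066.7 / 1770, so 5.1224 s.
Per-layer time = 5.1224 + 9.42 = 14.5424 s.
Total: 4384 × 14.5424 s = 63753.8816 s → 17.71 hours.

17.71 hours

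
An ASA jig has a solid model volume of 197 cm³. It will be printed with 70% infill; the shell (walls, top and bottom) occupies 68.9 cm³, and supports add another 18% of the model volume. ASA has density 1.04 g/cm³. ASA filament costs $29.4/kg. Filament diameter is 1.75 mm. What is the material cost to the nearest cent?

$5.93

Volume inside the shell: 197 − 68.9 → 128.1 cm³.
Infill deposited = 0.70 × 128.1 = 89.67 cm³.
Support = 0.18 × 197, so 35.46 cm³.
Total printed volume = 68.9 + 89.67 + 35.46 = 194.03 cm³.
Mass = 194.03 × 1.04, so 201.7912 g.
At $29.4/kg: 201.7912/1000 × 29.4 = $5.93.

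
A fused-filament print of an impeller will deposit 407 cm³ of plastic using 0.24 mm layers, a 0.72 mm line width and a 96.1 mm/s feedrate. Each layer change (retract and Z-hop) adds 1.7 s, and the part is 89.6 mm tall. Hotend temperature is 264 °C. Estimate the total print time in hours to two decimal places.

6.98 hours

Line area: 0.24 × 0.72 → 0.1728 mm².
Toolpath length = 407 cm³ / 0.1728 mm² = 407000 / 0.1728 = 2355324.1 mm.
Print-move time: 2355324.1 / 96.1 → 24509.1 s.
Layers = ⌈89.6/0.24⌉ = 374.
Z-hop total = 374 × 1.7 = 635.8 s.
Total = 24509.1 + 635.8 = 25144.9 s = 6.98 hours.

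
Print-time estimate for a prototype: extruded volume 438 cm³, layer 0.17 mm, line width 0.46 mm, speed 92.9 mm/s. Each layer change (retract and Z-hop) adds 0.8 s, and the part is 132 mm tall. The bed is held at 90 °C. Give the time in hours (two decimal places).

16.92 hours

Line area = 0.17 × 0.46 = 0.0782 mm².
Path length: 438000 mm³ / 0.0782 mm² → 5601023 mm.
Time extruding: 5601023 / 92.9 → 60290.9 s.
Layers = ⌈132/0.17⌉ = 777.
Z-hop total = 777 × 0.8, so 621.6 s.
Total = 60290.9 + 621.6 = 60912.5 s = 16.92 hours.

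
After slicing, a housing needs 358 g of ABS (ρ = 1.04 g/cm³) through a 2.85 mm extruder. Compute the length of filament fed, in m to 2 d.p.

Volume = 358 g / 1.04 g·cm⁻³ = 344.2308 cm³ = 344230.8 mm³.
Cross-section of 2.85 mm filament: π·(2.85/2)² = 6.3794 mm².
Length = 344230.8 / 6.3794 = 53959.75 mm = 53.96 m.

53.96 m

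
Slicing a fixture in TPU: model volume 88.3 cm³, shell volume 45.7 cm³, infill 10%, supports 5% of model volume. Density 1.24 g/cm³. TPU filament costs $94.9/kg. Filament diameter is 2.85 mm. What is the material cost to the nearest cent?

Interior volume = 88.3 − 45.7, so 42.6 cm³.
Infill deposited = 0.10 × 42.6, so 4.26 cm³.
Support = 0.05 × 88.3, so 4.415 cm³.
Total printed volume: 45.7 + 4.26 + 4.415 → 54.375 cm³.
Mass = 54.375 × 1.24, so 67.425 g.
At $94.9/kg: 67.425/1000 × 94.9 = $6.40.

$6.40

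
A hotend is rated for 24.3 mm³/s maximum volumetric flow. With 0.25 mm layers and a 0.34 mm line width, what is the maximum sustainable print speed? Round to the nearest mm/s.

Bead cross-section = 0.25 × 0.34, so 0.085 mm².
Max speed = 24.3 / 0.085 = 285.88 ≈ 286 mm/s.

286 mm/s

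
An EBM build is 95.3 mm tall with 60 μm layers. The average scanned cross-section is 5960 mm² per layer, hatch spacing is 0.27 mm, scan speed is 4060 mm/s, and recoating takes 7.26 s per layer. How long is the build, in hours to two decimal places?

Layer count = ceil(95.3 / 0.06) = 1589.
Scan path per layer: 5960 / 0.27 → 22074.1 mm.
Beam time per layer = 22074.1 / 4060 = 5.437 s.
Time per layer: 5.437 + 7.26 → 12.697 s.
1589 layers × 12.697 s/layer = 20175.533 s, i.e. 5.60 hours.

5.60 hours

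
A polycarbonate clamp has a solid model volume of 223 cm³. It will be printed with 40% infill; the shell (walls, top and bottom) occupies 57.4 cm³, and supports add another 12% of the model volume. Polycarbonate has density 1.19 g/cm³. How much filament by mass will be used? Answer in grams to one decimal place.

Interior volume = 223 − 57.4, so 165.6 cm³.
Infill deposited = 0.40 × 165.6 = 66.24 cm³.
Support: 0.12 × 223 → 26.76 cm³.
Total extruded = 57.4 + 66.24 + 26.76 = 150.4 cm³.
Mass = 150.4 × 1.19 = 178.976 g.

179.0 g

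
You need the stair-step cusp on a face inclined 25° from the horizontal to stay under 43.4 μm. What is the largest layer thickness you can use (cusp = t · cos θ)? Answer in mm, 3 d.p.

Layer height = cusp / cos(25°) = 0.0434 / 0.9063 = 0.048 mm.

0.048 mm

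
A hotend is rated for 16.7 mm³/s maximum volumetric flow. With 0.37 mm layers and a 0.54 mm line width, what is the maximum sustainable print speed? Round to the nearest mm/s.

A = 0.37 × 0.54, so 0.1998 mm².
v_max = Q/A = 16.7/0.1998 = 83.58 mm/s → 84 mm/s.

84 mm/s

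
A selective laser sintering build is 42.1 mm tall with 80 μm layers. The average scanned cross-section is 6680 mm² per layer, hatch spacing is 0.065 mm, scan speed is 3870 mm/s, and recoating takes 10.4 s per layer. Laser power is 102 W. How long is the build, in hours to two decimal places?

Layers = ⌈42.1/0.08⌉ = 527.
Per-layer scan distance = 6680 / 0.065, so 102769.2 mm.
Scan time per layer: 102769.2 / 3870 → 26.5553 s.
Time per layer = 26.5553 + 10.4 = 36.9553 s.
Total: 527 × 36.9553 s = 19475.4431 s → 5.41 hours.

5.41 hours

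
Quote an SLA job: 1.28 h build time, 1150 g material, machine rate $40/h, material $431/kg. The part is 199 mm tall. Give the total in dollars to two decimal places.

$546.85

Machine cost: 40 × 1.28 → $51.20.
Material cost: 431 × 1150/1000 → $495.65.
Total = 51.20 + 495.65 = $546.85.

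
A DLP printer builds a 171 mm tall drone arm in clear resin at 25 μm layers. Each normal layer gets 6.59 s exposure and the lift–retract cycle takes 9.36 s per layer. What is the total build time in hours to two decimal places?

Layers = ⌈171/0.025⌉ = 6840.
Each layer takes: 6.59 + 9.36 → 15.95 s.
Build time: 6840 × 15.95 s = 109098 s, i.e. 30.31 hours.

30.31 hours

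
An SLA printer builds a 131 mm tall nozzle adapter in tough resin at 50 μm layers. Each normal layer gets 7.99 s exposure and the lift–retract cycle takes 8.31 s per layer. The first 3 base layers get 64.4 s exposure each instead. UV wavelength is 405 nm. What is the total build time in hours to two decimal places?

Number of layers: 131 / 0.05 → 2620 (rounded up).
Bottom layers: 3 × (64.4 + 8.31) → 218.13 s.
Normal layers = 2617 × (7.99 + 8.31) = 42657.1 s.
Sum: 218.13 + 42657.1 = 42875.23 s → 11.91 hours.

11.91 hours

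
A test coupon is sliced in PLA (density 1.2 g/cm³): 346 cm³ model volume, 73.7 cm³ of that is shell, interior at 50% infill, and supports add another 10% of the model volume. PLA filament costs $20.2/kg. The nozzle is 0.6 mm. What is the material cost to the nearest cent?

Volume inside the shell = 346 − 73.7 = 272.3 cm³.
Infill deposited: 0.50 × 272.3 → 136.15 cm³.
Support = 0.10 × 346 = 34.6 cm³.
Total extruded: 73.7 + 136.15 + 34.6 → 244.45 cm³.
Mass: 244.45 × 1.2 → 293.34 g.
At $20.2/kg: 293.34/1000 × 20.2 = $5.93.

$5.93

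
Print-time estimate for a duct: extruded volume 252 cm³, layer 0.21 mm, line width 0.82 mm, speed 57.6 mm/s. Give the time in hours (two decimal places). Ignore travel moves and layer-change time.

Extrusion cross-section = 0.21 × 0.82, so 0.1722 mm².
Total extruded path = 252000/0.1722 = 1463414.6 mm.
Print-move time = 1463414.6 / 57.6, so 25406.5 s.
That's 25406.5 s → 7.06 hours.

7.06 hours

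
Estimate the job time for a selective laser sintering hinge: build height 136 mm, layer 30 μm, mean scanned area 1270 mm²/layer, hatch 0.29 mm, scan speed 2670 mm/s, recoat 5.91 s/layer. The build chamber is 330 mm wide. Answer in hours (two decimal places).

Number of layers: 136 / 0.03 → 4534 (rounded up).
Scan path per layer = 1270 / 0.29, so 4379.3 mm.
Laser time per layer = 4379.3 / 2670, so 1.6402 s.
Per-layer time: 1.6402 + 5.91 → 7.5502 s.
Build time = 4534 × 7.5502 = 34232.6068 s = 9.51 hours.

9.51 hours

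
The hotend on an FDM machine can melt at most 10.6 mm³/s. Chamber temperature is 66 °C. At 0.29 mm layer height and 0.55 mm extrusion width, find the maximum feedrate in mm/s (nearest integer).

Extrusion cross-section = 0.29 × 0.55 = 0.1595 mm².
Max speed = 10.6 / 0.1595 = 66.46 ≈ 66 mm/s.

66 mm/s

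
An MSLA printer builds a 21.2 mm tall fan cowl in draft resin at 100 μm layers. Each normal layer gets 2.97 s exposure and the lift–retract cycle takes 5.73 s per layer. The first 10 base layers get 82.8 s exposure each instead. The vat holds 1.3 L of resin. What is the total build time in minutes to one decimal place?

44.0 minutes

Number of layers: 21.2 / 0.1 → 212 (rounded up).
Bottom layers = 10 × (82.8 + 5.73), so 885.3 s.
Remaining layers: 202 × (2.97 + 5.73) → 1757.4 s.
Sum: 885.3 + 1757.4 = 2642.7 s → 44.0 minutes.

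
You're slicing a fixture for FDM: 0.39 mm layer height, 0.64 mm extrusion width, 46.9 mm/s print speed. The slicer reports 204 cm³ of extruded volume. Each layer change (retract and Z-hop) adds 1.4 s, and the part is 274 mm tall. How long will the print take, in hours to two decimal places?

Line area = 0.39 × 0.64, so 0.2496 mm².
Path length: 204000 mm³ / 0.2496 mm² → 817307.7 mm.
Time extruding = 817307.7 / 46.9, so 17426.6 s.
Number of layers: 274 / 0.39 → 703 (rounded up).
Z-hop total = 703 × 1.4 = 984.2 s.
Altogether 17426.6 + 984.2 = 18410.8 s, i.e. 5.11 hours.

5.11 hours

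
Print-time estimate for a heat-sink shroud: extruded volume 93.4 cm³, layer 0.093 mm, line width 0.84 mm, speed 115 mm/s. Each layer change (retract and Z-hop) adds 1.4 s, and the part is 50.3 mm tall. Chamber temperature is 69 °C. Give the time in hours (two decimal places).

Line area = 0.093 × 0.84 = 0.07812 mm².
Total extruded path = 93400/0.07812 = 1195596.5 mm.
Time extruding = 1195596.5 / 115, so 10396.5 s.
Layer count = ceil(50.3 / 0.093) = 541.
Layer-change overhead = 541 × 1.4 = 757.4 s.
Altogether 10396.5 + 757.4 = 11153.9 s, i.e. 3.10 hours.

3.10 hours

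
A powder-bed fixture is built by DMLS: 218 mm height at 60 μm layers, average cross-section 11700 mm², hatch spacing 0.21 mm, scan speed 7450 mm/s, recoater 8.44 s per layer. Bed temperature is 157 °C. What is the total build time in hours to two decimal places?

Layer count = ceil(218 / 0.06) = 3634.
Scan path per layer = 11700 / 0.21, so 55714.3 mm.
Laser time per layer: 55714.3 / 7450 → 7.4784 s.
Per-layer time = 7.4784 + 8.44, so 15.9184 s.
Total: 3634 × 15.9184 s = 57847.4656 s → 16.07 hours.

16.07 hours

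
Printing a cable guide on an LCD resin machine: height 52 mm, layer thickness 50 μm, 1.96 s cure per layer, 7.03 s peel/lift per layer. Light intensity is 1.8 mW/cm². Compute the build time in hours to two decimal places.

Layer count = ceil(52 / 0.05) = 1040.
Cycle time = 1.96 + 7.03, so 8.99 s.
Total = 1040 × 8.99 = 9349.6 s = 2.60 hours.

2.60 hours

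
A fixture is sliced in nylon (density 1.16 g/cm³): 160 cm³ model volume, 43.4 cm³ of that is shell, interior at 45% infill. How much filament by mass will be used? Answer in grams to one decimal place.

111.2 g

Volume inside the shell = 160 − 43.4, so 116.6 cm³.
Infill deposited: 0.45 × 116.6 → 52.47 cm³.
Deposited volume = 43.4 + 52.47, so 95.87 cm³.
Mass = 95.87 × 1.16 = 111.2092 g.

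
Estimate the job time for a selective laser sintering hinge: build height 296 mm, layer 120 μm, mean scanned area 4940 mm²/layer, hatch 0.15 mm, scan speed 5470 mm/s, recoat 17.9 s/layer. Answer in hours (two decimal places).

16.39 hours

Layers = ⌈296/0.12⌉ = 2467.
Per-layer scan distance = 4940 / 0.15, so 32933.3 mm.
Scan time per layer = 32933.3 / 5470 = 6.0207 s.
Per-layer time = 6.0207 + 17.9, so 23.9207 s.
Build time = 2467 × 23.9207 = 59012.3669 s = 16.39 hours.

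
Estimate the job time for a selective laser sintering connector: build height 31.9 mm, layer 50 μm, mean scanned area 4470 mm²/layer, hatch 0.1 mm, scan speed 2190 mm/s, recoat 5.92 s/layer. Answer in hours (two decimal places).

4.67 hours

Layers = ⌈31.9/0.05⌉ = 638.
Hatch length per layer = 4470 / 0.1, so 44700 mm.
Laser time per layer = 44700 / 2190 = 20.411 s.
Layer cycle = 20.411 + 5.92 = 26.331 s.
638 layers × 26.331 s/layer = 16799.178 s, i.e. 4.67 hours.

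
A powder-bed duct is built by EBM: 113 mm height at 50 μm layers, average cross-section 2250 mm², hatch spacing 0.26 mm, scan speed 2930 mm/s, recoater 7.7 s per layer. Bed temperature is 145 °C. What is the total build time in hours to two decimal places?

Layers = ⌈113/0.05⌉ = 2260.
Per-layer scan distance: 2250 / 0.26 → 8653.8 mm.
Per-layer scan time = 8653.8 / 2930 = 2.9535 s.
Time per layer = 2.9535 + 7.7, so 10.6535 s.
Build time = 2260 × 10.6535 = 24076.91 s = 6.69 hours.

6.69 hours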